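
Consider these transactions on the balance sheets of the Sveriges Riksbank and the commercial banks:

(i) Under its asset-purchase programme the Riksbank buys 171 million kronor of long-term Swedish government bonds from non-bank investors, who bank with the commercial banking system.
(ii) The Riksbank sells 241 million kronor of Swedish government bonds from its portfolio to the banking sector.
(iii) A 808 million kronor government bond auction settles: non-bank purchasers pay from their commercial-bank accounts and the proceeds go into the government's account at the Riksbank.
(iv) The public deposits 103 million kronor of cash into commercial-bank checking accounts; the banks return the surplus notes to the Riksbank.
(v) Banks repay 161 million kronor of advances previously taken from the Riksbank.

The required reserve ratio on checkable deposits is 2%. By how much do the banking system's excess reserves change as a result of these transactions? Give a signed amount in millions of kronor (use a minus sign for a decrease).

-925.32 million

Asset purchase (from non-banks) 171 million kronor: reserves +171M, deposits +171M.
OMO sale (to banks) 241 million kronor: reserves −241M, deposits 0.
Government account inflow 808 million kronor: reserves −808M, deposits −808M.
Currency deposit 103 million kronor: reserves +103M, deposits +103M.
Discount-window repayment 161 million kronor: reserves −161M, deposits 0.
Totals: Δreserves = −936M, Δdeposits = −534M.
Δrequired reserves = 2% × −534M = −10.68M.
Δexcess reserves = Δreserves − Δrequired = −936M − (−10.68M) = -925.32 million.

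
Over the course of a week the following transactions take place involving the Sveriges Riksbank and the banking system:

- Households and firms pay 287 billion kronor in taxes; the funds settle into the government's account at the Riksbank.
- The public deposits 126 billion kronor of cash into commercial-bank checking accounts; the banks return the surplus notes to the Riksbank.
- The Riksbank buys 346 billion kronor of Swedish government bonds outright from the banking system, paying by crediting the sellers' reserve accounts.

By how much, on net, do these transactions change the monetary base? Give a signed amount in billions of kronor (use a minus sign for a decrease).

Riksbank balance sheet:
  Assets:      Securities +346B
  Liabilities: Bank reserves +185B, Currency in circulation −126B, Government deposits +287B
Commercial banking system:
  Assets:      Reserves at CB +185B, Securities −346B
  Liabilities: Checkable deposits −161B
Monetary base = currency + reserves: −126B + (+185B) = +59 billion.

+59 billion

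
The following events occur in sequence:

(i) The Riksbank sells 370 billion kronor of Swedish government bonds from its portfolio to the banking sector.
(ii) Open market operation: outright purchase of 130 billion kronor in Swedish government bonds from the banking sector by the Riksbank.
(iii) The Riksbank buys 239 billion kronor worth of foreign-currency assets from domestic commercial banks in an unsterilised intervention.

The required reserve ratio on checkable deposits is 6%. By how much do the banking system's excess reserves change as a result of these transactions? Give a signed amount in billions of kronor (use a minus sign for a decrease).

-1 billion

OMO sale (to banks) 370 billion kronor: reserves −370B, deposits 0.
OMO purchase (from banks) 130 billion kronor: reserves +130B, deposits 0.
FX purchase 239 billion kronor: reserves +239B, deposits 0.
Totals: Δreserves = −1B, Δdeposits = 0.
Δrequired reserves = 6% × 0 = 0.
Δexcess reserves = Δreserves − Δrequired = −1B − (0) = -1 billion.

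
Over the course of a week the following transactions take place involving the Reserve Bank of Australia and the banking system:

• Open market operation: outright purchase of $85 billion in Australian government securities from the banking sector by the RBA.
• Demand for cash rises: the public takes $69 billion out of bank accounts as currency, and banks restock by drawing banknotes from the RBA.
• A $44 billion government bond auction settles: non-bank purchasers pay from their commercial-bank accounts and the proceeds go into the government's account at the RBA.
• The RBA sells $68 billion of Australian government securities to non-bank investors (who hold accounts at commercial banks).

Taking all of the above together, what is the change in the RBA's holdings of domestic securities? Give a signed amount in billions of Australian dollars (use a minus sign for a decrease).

+$17 billion

OMO purchase (from banks) $85 billion: securities added to the RBA's portfolio → +$85B.
Currency withdrawal $69 billion: the RBA's securities portfolio is untouched → 0.
Government account inflow $44 billion: the RBA's securities portfolio is untouched → 0.
Asset sale (to non-banks) $68 billion: securities removed from the RBA's portfolio → −$68B.
Net: 85 + 0 + 0 − 68 = +$17 billion.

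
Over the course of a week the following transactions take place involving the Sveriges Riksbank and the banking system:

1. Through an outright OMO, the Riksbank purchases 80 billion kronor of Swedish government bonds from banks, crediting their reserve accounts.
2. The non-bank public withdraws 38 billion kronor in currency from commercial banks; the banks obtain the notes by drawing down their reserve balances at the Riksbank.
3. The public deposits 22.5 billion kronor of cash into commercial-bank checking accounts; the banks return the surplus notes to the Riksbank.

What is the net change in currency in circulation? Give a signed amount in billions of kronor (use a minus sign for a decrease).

Riksbank balance sheet:
  Assets:      Securities +80B
  Liabilities: Bank reserves +64.5B, Currency in circulation +15.5B
So the change in currency in circulation is +15.5 billion.

+15.5 billion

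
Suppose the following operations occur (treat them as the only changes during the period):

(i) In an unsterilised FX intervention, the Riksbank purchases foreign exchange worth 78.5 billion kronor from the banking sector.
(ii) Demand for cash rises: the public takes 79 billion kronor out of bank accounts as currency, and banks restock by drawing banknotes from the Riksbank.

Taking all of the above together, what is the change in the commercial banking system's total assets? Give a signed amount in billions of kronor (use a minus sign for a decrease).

-79 billion

FX purchase 78.5 billion kronor: just an asset swap on bank balance sheets → 0.
Currency withdrawal 79 billion kronor: bank balance sheets shrink → −79B.
Net: 0 − 79 = -79 billion.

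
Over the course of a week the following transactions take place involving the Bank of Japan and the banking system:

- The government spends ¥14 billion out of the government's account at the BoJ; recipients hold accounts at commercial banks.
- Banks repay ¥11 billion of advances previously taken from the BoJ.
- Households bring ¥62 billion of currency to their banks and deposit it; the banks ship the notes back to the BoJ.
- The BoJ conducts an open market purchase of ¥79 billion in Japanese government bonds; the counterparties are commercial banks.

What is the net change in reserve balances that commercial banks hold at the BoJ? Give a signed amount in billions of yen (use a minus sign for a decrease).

Government spending ¥14 billion: government payments flow into bank reserve accounts → +¥14B.
Discount-window repayment ¥11 billion: repayment is debited from reserves → −¥11B.
Currency deposit ¥62 billion: returned notes are swapped for reserve credit → +¥62B.
OMO purchase (from banks) ¥79 billion: the BoJ pays by crediting reserve accounts → +¥79B.
Net: 14 − 11 + 62 + 79 = +¥144 billion.

+¥144 billion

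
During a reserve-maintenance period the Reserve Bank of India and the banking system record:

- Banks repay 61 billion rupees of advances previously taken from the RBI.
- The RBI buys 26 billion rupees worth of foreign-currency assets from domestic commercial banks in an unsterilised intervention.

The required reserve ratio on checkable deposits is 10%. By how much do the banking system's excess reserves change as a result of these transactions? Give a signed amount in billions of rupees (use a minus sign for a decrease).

Discount-window repayment 61 billion rupees: reserves −61B, deposits 0.
FX purchase 26 billion rupees: reserves +26B, deposits 0.
Totals: Δreserves = −35B, Δdeposits = 0.
Δrequired reserves = 10% × 0 = 0.
Δexcess reserves = Δreserves − Δrequired = −35B − (0) = -35 billion.

-35 billion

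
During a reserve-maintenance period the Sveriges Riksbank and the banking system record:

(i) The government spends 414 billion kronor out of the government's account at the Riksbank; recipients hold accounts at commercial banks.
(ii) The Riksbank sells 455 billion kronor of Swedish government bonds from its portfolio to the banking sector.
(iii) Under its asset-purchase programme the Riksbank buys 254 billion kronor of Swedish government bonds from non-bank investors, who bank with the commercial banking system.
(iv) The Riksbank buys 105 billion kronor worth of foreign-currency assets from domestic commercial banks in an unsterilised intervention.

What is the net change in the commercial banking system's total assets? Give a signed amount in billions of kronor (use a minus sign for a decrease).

+668 billion

Government spending 414 billion kronor: bank balance sheets expand → +414B.
OMO sale (to banks) 455 billion kronor: just an asset swap on bank balance sheets → 0.
Asset purchase (from non-banks) 254 billion kronor: bank balance sheets expand → +254B.
FX purchase 105 billion kronor: just an asset swap on bank balance sheets → 0.
Net: 414 + 0 + 254 + 0 = +668 billion.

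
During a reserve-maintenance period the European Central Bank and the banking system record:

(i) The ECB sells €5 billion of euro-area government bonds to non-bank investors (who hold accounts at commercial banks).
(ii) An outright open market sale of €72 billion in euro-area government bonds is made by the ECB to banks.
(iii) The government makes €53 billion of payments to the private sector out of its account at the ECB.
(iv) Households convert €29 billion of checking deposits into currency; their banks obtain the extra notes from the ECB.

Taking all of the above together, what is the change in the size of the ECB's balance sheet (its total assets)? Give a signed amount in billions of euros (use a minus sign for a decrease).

-€77 billion

Asset sale (to non-banks) €5 billion: an ECB asset is shed → −€5B.
OMO sale (to banks) €72 billion: an ECB asset is shed → −€72B.
Government spending €53 billion: only the composition of liabilities changes → 0.
Currency withdrawal €29 billion: only the composition of liabilities changes → 0.
Net: −5 − 72 + 0 + 0 = -€77 billion.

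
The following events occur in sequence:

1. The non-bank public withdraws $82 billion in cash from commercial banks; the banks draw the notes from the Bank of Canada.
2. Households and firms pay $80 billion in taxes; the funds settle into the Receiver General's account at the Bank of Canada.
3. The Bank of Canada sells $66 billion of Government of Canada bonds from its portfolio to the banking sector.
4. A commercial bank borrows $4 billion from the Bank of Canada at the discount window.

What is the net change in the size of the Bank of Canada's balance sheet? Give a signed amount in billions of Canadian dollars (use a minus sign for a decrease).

-$62 billion

Bank of Canada balance sheet:
  Assets:      Securities −$66B, Loans to banks +$4B
  Liabilities: Bank reserves −$224B, Currency in circulation +$82B, Government deposits +$80B
Change in total Bank of Canada assets = -$62 billion.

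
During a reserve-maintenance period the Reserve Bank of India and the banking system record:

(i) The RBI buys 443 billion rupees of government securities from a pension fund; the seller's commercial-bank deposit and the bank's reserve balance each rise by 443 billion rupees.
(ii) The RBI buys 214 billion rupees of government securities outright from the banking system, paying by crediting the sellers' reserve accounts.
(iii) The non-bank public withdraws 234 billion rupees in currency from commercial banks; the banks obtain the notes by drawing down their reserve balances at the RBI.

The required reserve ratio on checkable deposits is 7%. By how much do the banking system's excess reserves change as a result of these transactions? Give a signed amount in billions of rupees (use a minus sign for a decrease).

+408.37 billion

Asset purchase (from non-banks) 443 billion rupees: reserves +443B, deposits +443B.
OMO purchase (from banks) 214 billion rupees: reserves +214B, deposits 0.
Currency withdrawal 234 billion rupees: reserves −234B, deposits −234B.
Totals: Δreserves = +423B, Δdeposits = +209B.
Δrequired reserves = 7% × +209B = +14.63B.
Δexcess reserves = Δreserves − Δrequired = +423B − (+14.63B) = +408.37 billion.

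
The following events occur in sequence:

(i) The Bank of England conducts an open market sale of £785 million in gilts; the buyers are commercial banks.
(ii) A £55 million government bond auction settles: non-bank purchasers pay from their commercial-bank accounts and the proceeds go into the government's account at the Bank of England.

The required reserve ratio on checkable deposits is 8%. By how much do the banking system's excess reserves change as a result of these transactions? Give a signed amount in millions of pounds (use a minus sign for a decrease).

-£835.6 million

OMO sale (to banks) £785 million: reserves −£785M, deposits 0.
Government account inflow £55 million: reserves −£55M, deposits −£55M.
Totals: Δreserves = −£840M, Δdeposits = −£55M.
Δrequired reserves = 8% × −£55M = −£4.4M.
Δexcess reserves = Δreserves − Δrequired = −£840M − (−£4.4M) = -£835.6 million.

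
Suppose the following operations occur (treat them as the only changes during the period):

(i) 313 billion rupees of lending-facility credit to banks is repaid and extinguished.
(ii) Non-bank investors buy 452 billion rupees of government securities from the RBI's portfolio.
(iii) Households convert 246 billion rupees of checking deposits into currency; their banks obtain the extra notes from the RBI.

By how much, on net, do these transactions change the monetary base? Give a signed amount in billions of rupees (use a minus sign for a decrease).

-765 billion

RBI balance sheet:
  Assets:      Securities −452B, Loans to banks −313B
  Liabilities: Bank reserves −1011B, Currency in circulation +246B
Commercial banking system:
  Assets:      Reserves at CB −1011B
  Liabilities: Checkable deposits −698B, Borrowings from CB −313B
Monetary base = currency + reserves: +246B + (−1011B) = -765 billion.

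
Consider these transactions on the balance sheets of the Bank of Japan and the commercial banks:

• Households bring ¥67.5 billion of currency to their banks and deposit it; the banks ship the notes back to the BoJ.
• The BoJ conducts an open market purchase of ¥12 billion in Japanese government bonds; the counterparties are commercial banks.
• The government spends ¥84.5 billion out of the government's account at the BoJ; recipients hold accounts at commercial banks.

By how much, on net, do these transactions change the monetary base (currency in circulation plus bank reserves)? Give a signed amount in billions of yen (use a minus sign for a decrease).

BoJ balance sheet:
  Assets:      Securities +¥12B
  Liabilities: Bank reserves +¥164B, Currency in circulation −¥67.5B, Government deposits −¥84.5B
Commercial banking system:
  Assets:      Reserves at CB +¥164B, Securities −¥12B
  Liabilities: Checkable deposits +¥152B
Monetary base = currency + reserves: −¥67.5B + (+¥164B) = +¥96.5 billion.

+¥96.5 billion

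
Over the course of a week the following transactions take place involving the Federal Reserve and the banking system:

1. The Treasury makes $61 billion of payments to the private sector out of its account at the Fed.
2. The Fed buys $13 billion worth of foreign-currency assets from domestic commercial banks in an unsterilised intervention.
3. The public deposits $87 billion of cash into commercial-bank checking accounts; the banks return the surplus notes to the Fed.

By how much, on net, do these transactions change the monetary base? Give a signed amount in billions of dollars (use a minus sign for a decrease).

Fed balance sheet:
  Assets:      Foreign assets +$13B
  Liabilities: Bank reserves +$161B, Currency in circulation −$87B, Government deposits −$61B
Commercial banking system:
  Assets:      Reserves at CB +$161B, Foreign assets −$13B
  Liabilities: Checkable deposits +$148B
Monetary base = currency + reserves: −$87B + (+$161B) = +$74 billion.

+$74 billion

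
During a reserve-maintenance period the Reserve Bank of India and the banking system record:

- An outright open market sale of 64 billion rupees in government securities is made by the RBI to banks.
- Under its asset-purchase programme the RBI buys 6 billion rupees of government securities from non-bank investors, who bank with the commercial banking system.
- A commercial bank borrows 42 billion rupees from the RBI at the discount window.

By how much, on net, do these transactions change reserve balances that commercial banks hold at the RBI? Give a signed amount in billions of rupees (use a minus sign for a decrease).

-16 billion

OMO sale (to banks) 64 billion rupees: the buying banks pay out of their reserve balances → −64B.
Asset purchase (from non-banks) 6 billion rupees: the RBI pays by crediting reserve accounts → +6B.
Discount-window loan 42 billion rupees: the loan is credited to the bank's reserve account → +42B.
Net: −64 + 6 + 42 = -16 billion.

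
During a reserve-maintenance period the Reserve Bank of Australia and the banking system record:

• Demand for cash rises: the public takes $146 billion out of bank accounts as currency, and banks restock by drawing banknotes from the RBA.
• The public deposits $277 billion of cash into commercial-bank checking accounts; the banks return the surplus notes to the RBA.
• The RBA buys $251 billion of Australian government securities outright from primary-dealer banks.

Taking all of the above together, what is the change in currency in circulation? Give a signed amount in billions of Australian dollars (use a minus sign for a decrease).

-$131 billion

Currency withdrawal $146 billion: notes leave the central bank → +$146B.
Currency deposit $277 billion: notes return to the central bank → −$277B.
OMO purchase (from banks) $251 billion: no currency enters or leaves circulation → 0.
Net: 146 − 277 + 0 = -$131 billion.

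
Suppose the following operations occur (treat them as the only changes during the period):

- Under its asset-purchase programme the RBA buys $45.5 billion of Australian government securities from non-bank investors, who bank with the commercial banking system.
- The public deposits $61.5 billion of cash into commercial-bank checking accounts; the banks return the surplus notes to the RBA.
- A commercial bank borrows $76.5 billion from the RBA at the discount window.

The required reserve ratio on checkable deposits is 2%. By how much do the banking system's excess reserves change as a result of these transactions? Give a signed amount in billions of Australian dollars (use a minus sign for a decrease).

Asset purchase (from non-banks) $45.5 billion: reserves +$45.5B, deposits +$45.5B.
Currency deposit $61.5 billion: reserves +$61.5B, deposits +$61.5B.
Discount-window loan $76.5 billion: reserves +$76.5B, deposits 0.
Totals: Δreserves = +$183.5B, Δdeposits = +$107B.
Δrequired reserves = 2% × +$107B = +$2.14B.
Δexcess reserves = Δreserves − Δrequired = +$183.5B − (+$2.14B) = +$181.36 billion.

+$181.36 billion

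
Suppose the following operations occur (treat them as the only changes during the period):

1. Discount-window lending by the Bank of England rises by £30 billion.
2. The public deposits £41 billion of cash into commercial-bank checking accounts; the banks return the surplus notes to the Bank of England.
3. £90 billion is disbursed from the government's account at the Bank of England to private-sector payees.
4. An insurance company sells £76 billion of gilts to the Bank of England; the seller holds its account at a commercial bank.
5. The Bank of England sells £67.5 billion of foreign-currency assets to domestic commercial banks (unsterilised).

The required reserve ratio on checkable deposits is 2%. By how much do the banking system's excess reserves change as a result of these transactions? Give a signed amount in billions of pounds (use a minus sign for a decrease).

+£165.36 billion

Discount-window loan £30 billion: reserves +£30B, deposits 0.
Currency deposit £41 billion: reserves +£41B, deposits +£41B.
Government spending £90 billion: reserves +£90B, deposits +£90B.
Asset purchase (from non-banks) £76 billion: reserves +£76B, deposits +£76B.
FX sale £67.5 billion: reserves −£67.5B, deposits 0.
Totals: Δreserves = +£169.5B, Δdeposits = +£207B.
Δrequired reserves = 2% × +£207B = +£4.14B.
Δexcess reserves = Δreserves − Δrequired = +£169.5B − (+£4.14B) = +£165.36 billion.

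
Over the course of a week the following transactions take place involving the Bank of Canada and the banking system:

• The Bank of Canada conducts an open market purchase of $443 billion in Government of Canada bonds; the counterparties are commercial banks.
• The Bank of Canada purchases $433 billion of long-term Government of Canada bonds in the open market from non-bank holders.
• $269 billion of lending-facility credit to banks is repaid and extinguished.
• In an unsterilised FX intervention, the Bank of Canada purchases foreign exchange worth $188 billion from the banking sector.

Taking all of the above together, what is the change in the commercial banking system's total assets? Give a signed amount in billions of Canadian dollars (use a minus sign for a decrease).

+$164 billion

Bank of Canada balance sheet:
  Assets:      Securities +$876B, Loans to banks −$269B, Foreign assets +$188B
  Liabilities: Bank reserves +$795B
Commercial banking system:
  Assets:      Reserves at CB +$795B, Securities −$443B, Foreign assets −$188B
  Liabilities: Checkable deposits +$433B, Borrowings from CB −$269B
Change in total bank assets = +$164 billion.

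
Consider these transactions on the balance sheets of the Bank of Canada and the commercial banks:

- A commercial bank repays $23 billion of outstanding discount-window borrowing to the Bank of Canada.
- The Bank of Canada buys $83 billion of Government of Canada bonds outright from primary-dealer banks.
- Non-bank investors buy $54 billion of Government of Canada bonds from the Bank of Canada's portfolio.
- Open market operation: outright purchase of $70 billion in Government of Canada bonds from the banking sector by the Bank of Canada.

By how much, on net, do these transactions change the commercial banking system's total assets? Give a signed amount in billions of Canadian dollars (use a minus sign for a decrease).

-$77 billion

Discount-window repayment $23 billion: bank balance sheets shrink → −$23B.
OMO purchase (from banks) $83 billion: just an asset swap on bank balance sheets → 0.
Asset sale (to non-banks) $54 billion: bank balance sheets shrink → −$54B.
OMO purchase (from banks) $70 billion: just an asset swap on bank balance sheets → 0.
Net: −23 + 0 − 54 + 0 = -$77 billion.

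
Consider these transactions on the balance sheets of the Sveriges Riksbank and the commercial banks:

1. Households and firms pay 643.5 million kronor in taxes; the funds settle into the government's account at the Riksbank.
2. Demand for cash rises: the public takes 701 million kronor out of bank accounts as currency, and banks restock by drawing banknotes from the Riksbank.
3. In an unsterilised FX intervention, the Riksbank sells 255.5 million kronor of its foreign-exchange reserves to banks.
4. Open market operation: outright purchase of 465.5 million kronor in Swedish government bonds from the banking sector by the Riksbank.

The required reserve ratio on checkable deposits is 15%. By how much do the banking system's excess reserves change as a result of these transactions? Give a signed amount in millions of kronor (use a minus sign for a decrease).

-932.825 million

Government account inflow 643.5 million kronor: reserves −643.5M, deposits −643.5M.
Currency withdrawal 701 million kronor: reserves −701M, deposits −701M.
FX sale 255.5 million kronor: reserves −255.5M, deposits 0.
OMO purchase (from banks) 465.5 million kronor: reserves +465.5M, deposits 0.
Totals: Δreserves = −1134.5M, Δdeposits = −1344.5M.
Δrequired reserves = 15% × −1344.5M = −201.675M.
Δexcess reserves = Δreserves − Δrequired = −1134.5M − (−201.675M) = -932.825 million.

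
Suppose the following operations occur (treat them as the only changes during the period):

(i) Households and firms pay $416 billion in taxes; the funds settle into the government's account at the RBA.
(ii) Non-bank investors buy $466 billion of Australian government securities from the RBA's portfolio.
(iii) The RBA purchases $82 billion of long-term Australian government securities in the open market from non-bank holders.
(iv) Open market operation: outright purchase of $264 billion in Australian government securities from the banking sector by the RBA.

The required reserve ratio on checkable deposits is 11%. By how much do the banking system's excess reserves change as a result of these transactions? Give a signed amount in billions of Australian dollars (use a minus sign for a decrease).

Government account inflow $416 billion: reserves −$416B, deposits −$416B.
Asset sale (to non-banks) $466 billion: reserves −$466B, deposits −$466B.
Asset purchase (from non-banks) $82 billion: reserves +$82B, deposits +$82B.
OMO purchase (from banks) $264 billion: reserves +$264B, deposits 0.
Totals: Δreserves = −$536B, Δdeposits = −$800B.
Δrequired reserves = 11% × −$800B = −$88B.
Δexcess reserves = Δreserves − Δrequired = −$536B − (−$88B) = -$448 billion.

-$448 billion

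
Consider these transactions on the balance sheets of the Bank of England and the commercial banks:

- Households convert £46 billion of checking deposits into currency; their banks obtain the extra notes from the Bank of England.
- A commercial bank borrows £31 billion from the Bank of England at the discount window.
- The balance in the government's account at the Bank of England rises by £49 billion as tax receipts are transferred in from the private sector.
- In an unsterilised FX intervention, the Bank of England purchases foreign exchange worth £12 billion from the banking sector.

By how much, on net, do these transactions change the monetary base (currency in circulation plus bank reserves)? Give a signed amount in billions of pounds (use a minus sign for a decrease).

Bank of England balance sheet:
  Assets:      Loans to banks +£31B, Foreign assets +£12B
  Liabilities: Bank reserves −£52B, Currency in circulation +£46B, Government deposits +£49B
Monetary base = currency + reserves: +£46B + (−£52B) = -£6 billion.

-£6 billion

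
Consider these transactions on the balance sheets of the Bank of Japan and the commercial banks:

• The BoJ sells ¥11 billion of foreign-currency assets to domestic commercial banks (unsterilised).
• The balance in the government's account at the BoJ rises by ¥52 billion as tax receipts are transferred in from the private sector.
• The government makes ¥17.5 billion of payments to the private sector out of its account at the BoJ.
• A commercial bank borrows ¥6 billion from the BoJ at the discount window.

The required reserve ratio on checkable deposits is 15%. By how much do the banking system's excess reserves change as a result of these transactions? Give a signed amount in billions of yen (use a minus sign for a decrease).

-¥34.325 billion

FX sale ¥11 billion: reserves −¥11B, deposits 0.
Government account inflow ¥52 billion: reserves −¥52B, deposits −¥52B.
Government spending ¥17.5 billion: reserves +¥17.5B, deposits +¥17.5B.
Discount-window loan ¥6 billion: reserves +¥6B, deposits 0.
Totals: Δreserves = −¥39.5B, Δdeposits = −¥34.5B.
Δrequired reserves = 15% × −¥34.5B = −¥5.175B.
Δexcess reserves = Δreserves − Δrequired = −¥39.5B − (−¥5.175B) = -¥34.325 billion.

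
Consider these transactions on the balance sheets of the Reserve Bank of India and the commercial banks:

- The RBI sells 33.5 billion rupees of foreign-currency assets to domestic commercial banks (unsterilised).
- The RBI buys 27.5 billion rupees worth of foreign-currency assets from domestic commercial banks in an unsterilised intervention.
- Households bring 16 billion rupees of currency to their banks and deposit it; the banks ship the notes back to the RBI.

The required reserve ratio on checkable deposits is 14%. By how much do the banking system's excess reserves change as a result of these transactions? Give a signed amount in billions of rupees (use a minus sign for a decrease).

+7.76 billion

FX sale 33.5 billion rupees: reserves −33.5B, deposits 0.
FX purchase 27.5 billion rupees: reserves +27.5B, deposits 0.
Currency deposit 16 billion rupees: reserves +16B, deposits +16B.
Totals: Δreserves = +10B, Δdeposits = +16B.
Δrequired reserves = 14% × +16B = +2.24B.
Δexcess reserves = Δreserves − Δrequired = +10B − (+2.24B) = +7.76 billion.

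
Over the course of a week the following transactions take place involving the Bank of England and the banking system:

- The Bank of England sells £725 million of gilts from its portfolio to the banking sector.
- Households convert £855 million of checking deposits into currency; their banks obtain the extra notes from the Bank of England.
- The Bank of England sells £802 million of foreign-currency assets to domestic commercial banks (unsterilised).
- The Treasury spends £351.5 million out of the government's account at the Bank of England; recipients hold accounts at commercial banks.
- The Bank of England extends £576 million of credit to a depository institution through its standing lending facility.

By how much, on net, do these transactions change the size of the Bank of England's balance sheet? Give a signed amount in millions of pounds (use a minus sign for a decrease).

Bank of England balance sheet:
  Assets:      Securities −£725M, Loans to banks +£576M, Foreign assets −£802M
  Liabilities: Bank reserves −£1454.5M, Currency in circulation +£855M, Government deposits −£351.5M
Change in total Bank of England assets = -£951 million.

-£951 million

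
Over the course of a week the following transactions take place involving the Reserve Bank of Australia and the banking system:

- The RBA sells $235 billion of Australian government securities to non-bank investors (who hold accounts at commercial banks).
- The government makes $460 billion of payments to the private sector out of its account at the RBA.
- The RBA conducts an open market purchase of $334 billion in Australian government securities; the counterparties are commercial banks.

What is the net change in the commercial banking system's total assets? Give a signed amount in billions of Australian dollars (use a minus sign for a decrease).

+$225 billion

RBA balance sheet:
  Assets:      Securities +$99B
  Liabilities: Bank reserves +$559B, Government deposits −$460B
Commercial banking system:
  Assets:      Reserves at CB +$559B, Securities −$334B
  Liabilities: Checkable deposits +$225B
Change in total bank assets = +$225 billion.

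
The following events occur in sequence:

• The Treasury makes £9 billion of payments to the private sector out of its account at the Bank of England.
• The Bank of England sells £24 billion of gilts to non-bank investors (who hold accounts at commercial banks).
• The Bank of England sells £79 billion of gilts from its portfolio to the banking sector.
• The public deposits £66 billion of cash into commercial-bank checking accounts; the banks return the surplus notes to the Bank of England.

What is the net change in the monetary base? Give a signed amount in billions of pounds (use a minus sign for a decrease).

-£94 billion

Government spending £9 billion: a non-base liability converts back to reserves → +£9B.
Asset sale (to non-banks) £24 billion: Bank of England balance sheet contracts → −£24B.
OMO sale (to banks) £79 billion: Bank of England balance sheet contracts → −£79B.
Currency deposit £66 billion: just a shift between currency and reserves — both are base money → 0.
Net: 9 − 24 − 79 + 0 = -£94 billion.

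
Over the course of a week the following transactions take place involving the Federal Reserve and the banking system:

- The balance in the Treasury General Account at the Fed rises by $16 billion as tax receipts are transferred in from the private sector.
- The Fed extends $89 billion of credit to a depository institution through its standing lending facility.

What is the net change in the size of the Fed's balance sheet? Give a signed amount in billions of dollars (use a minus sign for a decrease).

+$89 billion

Government account inflow $16 billion: only the composition of liabilities changes → 0.
Discount-window loan $89 billion: a Fed asset is acquired → +$89B.
Net: 0 + 89 = +$89 billion.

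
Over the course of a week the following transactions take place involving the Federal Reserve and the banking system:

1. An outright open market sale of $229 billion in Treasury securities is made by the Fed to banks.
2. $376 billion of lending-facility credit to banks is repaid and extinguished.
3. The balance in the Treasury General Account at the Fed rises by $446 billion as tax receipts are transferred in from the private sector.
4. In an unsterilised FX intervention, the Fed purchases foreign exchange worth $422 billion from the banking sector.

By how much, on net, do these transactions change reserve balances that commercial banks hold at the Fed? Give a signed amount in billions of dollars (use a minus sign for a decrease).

-$629 billion

OMO sale (to banks) $229 billion: the buying banks pay out of their reserve balances → −$229B.
Discount-window repayment $376 billion: repayment is debited from reserves → −$376B.
Government account inflow $446 billion: funds move from bank reserves into the government account → −$446B.
FX purchase $422 billion: the Fed pays by crediting reserve accounts → +$422B.
Net: −229 − 376 − 446 + 422 = -$629 billion.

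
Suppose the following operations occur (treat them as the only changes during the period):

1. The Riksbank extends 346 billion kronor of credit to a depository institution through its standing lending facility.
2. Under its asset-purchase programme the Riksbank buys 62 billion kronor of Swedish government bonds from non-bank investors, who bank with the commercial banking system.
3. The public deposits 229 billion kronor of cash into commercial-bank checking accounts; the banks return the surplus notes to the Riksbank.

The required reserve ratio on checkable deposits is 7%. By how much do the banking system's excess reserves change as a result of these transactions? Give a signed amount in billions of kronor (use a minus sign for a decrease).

+616.63 billion

Discount-window loan 346 billion kronor: reserves +346B, deposits 0.
Asset purchase (from non-banks) 62 billion kronor: reserves +62B, deposits +62B.
Currency deposit 229 billion kronor: reserves +229B, deposits +229B.
Totals: Δreserves = +637B, Δdeposits = +291B.
Δrequired reserves = 7% × +291B = +20.37B.
Δexcess reserves = Δreserves − Δrequired = +637B − (+20.37B) = +616.63 billion.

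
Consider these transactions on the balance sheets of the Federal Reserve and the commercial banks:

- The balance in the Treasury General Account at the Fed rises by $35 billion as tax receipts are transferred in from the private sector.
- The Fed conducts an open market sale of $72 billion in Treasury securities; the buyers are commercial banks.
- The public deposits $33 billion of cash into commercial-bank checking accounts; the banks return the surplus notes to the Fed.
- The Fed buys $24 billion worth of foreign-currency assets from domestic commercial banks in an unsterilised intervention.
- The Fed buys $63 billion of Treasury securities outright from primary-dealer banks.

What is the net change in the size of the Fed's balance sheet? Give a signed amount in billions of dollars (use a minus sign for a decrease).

+$15 billion

Government account inflow $35 billion: only the composition of liabilities changes → 0.
OMO sale (to banks) $72 billion: a Fed asset is shed → −$72B.
Currency deposit $33 billion: only the composition of liabilities changes → 0.
FX purchase $24 billion: a Fed asset is acquired → +$24B.
OMO purchase (from banks) $63 billion: a Fed asset is acquired → +$63B.
Net: 0 − 72 + 0 + 24 + 63 = +$15 billion.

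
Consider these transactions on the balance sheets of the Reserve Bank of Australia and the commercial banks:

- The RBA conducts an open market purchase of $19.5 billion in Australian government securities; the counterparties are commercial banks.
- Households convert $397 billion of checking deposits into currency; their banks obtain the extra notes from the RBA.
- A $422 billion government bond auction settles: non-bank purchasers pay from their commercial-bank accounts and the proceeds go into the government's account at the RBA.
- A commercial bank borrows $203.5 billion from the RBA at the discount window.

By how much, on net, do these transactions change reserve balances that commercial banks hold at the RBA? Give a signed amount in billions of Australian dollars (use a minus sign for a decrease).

-$596 billion

OMO purchase (from banks) $19.5 billion: the RBA pays by crediting reserve accounts → +$19.5B.
Currency withdrawal $397 billion: banks swap reserves for currency → −$397B.
Government account inflow $422 billion: funds move from bank reserves into the government account → −$422B.
Discount-window loan $203.5 billion: the loan is credited to the bank's reserve account → +$203.5B.
Net: 19.5 − 397 − 422 + 203.5 = -$596 billion.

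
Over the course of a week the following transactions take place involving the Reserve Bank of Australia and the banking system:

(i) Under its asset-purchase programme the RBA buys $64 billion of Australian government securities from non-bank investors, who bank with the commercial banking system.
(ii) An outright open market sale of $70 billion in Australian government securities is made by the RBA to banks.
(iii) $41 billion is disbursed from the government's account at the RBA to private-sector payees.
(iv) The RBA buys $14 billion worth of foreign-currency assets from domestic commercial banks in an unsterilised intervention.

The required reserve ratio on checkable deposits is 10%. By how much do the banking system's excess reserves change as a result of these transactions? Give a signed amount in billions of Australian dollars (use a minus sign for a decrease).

Asset purchase (from non-banks) $64 billion: reserves +$64B, deposits +$64B.
OMO sale (to banks) $70 billion: reserves −$70B, deposits 0.
Government spending $41 billion: reserves +$41B, deposits +$41B.
FX purchase $14 billion: reserves +$14B, deposits 0.
Totals: Δreserves = +$49B, Δdeposits = +$105B.
Δrequired reserves = 10% × +$105B = +$10.5B.
Δexcess reserves = Δreserves − Δrequired = +$49B − (+$10.5B) = +$38.5 billion.

+$38.5 billion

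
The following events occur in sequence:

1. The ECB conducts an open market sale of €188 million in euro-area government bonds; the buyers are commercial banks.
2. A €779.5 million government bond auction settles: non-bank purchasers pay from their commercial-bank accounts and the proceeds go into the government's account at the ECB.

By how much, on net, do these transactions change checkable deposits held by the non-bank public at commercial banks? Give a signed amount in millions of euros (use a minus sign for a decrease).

ECB balance sheet:
  Assets:      Securities −€188M
  Liabilities: Bank reserves −€967.5M, Government deposits +€779.5M
Commercial banking system:
  Assets:      Reserves at CB −€967.5M, Securities +€188M
  Liabilities: Checkable deposits −€779.5M
So the change in checkable deposits held by the non-bank public at commercial banks is -€779.5 million.

-€779.5 million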